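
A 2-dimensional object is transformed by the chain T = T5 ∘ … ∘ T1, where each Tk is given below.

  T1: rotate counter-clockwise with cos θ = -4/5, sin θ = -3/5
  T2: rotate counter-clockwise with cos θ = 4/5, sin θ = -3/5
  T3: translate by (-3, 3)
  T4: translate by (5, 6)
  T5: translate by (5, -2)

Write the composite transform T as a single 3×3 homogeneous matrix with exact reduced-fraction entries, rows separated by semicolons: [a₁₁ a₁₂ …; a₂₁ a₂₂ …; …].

T1 = [-4/5 3/5 0; -3/5 -4/5 0; 0 0 1]
T2·T1 = [-1 0 0; 0 -1 0; 0 0 1]
T3·…·T1 = [-1 0 -3; 0 -1 3; 0 0 1]
T4·…·T1 = [-1 0 2; 0 -1 9; 0 0 1]
T5·…·T1 = [-1 0 7; 0 -1 7; 0 0 1]

T = [-1 0 7; 0 -1 7; 0 0 1]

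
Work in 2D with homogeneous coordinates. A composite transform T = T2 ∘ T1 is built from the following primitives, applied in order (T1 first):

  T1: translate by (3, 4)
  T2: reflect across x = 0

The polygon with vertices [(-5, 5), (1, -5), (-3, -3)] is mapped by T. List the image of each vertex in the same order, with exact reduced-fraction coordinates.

T1 translate by (3, 4): (-5, 5) → (-2, 9); (1, -5) → (4, -1); (-3, -3) → (0, 1)
T2 reflect across x = 0: (-2, 9) → (2, 9); (4, -1) → (-4, -1); (0, 1) → (0, 1)

image vertices: (2, 9), (-4, -1), (0, 1)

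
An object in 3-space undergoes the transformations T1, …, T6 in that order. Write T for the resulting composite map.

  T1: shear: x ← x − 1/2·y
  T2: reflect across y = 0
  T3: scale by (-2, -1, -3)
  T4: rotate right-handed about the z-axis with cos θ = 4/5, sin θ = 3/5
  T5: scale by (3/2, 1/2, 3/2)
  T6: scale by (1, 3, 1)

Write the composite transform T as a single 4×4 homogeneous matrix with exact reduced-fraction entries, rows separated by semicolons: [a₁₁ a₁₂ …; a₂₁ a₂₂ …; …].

T = [-12/5 3/10 0 0; -9/5 21/10 0 0; 0 0 -9/2 0; 0 0 0 1]

T1 = [1 -1/2 0 0; 0 1 0 0; 0 0 1 0; 0 0 0 1]
T2·T1 = [1 -1/2 0 0; 0 -1 0 0; 0 0 1 0; 0 0 0 1]
T3·…·T1 = [-2 1 0 0; 0 1 0 0; 0 0 -3 0; 0 0 0 1]
T4·…·T1 = [-8/5 1/5 0 0; -6/5 7/5 0 0; 0 0 -3 0; 0 0 0 1]
T5·…·T1 = [-12/5 3/10 0 0; -3/5 7/10 0 0; 0 0 -9/2 0; 0 0 0 1]
T6·…·T1 = [-12/5 3/10 0 0; -9/5 21/10 0 0; 0 0 -9/2 0; 0 0 0 1]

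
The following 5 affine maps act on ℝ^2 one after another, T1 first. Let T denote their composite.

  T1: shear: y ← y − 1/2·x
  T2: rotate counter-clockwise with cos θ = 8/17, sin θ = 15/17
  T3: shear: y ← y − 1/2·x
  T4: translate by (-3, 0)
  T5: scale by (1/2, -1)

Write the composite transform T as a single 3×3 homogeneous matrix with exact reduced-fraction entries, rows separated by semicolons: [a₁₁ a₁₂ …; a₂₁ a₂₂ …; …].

T1 = [1 0 0; -1/2 1 0; 0 0 1]
T2·T1 = [31/34 -15/17 0; 11/17 8/17 0; 0 0 1]
T3·…·T1 = [31/34 -15/17 0; 13/68 31/34 0; 0 0 1]
T4·…·T1 = [31/34 -15/17 -3; 13/68 31/34 0; 0 0 1]
T5·…·T1 = [31/68 -15/34 -3/2; -13/68 -31/34 0; 0 0 1]

T = [31/68 -15/34 -3/2; -13/68 -31/34 0; 0 0 1]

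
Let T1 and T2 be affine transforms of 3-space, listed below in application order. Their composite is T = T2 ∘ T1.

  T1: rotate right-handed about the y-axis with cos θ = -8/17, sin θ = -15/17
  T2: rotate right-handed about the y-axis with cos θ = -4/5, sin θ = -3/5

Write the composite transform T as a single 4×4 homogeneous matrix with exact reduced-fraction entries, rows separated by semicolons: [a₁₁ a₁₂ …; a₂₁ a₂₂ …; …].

T1 = [-8/17 0 -15/17 0; 0 1 0 0; 15/17 0 -8/17 0; 0 0 0 1]
T2·T1 = [-13/85 0 84/85 0; 0 1 0 0; -84/85 0 -13/85 0; 0 0 0 1]

T = [-13/85 0 84/85 0; 0 1 0 0; -84/85 0 -13/85 0; 0 0 0 1]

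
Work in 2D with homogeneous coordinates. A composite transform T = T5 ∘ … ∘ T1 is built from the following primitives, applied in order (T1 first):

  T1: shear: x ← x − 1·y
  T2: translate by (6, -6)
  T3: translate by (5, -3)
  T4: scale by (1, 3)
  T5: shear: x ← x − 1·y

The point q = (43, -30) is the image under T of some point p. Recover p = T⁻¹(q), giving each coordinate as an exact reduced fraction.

T1 = [1 -1 0; 0 1 0; 0 0 1]
T2·T1 = [1 -1 6; 0 1 -6; 0 0 1]
T3·…·T1 = [1 -1 11; 0 1 -9; 0 0 1]
T4·…·T1 = [1 -1 11; 0 3 -27; 0 0 1]
T5·…·T1 = [1 -4 38; 0 3 -27; 0 0 1]
det M = 3; M⁻¹ = [1 4/3 -2; 0 1/3 9; 0 0 1]
M⁻¹ · (43, -30)ᵀ = (1, -1)ᵀ

p = (1, -1)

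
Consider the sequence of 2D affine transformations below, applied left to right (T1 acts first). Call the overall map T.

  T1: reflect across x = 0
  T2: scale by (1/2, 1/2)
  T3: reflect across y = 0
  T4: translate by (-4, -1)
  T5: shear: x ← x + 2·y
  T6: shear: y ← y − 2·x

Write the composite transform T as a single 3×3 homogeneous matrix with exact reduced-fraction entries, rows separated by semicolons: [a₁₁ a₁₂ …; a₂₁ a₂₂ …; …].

T1 = [-1 0 0; 0 1 0; 0 0 1]
T2·T1 = [-1/2 0 0; 0 1/2 0; 0 0 1]
T3·…·T1 = [-1/2 0 0; 0 -1/2 0; 0 0 1]
T4·…·T1 = [-1/2 0 -4; 0 -1/2 -1; 0 0 1]
T5·…·T1 = [-1/2 -1 -6; 0 -1/2 -1; 0 0 1]
T6·…·T1 = [-1/2 -1 -6; 1 3/2 11; 0 0 1]

T = [-1/2 -1 -6; 1 3/2 11; 0 0 1]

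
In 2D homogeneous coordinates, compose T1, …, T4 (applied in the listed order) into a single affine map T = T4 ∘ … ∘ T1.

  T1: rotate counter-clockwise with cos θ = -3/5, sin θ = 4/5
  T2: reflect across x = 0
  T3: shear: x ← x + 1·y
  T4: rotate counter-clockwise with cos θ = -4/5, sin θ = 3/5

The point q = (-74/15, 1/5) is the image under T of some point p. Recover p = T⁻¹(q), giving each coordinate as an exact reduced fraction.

T1 = [-3/5 -4/5 0; 4/5 -3/5 0; 0 0 1]
T2·T1 = [3/5 4/5 0; 4/5 -3/5 0; 0 0 1]
T3·…·T1 = [7/5 1/5 0; 4/5 -3/5 0; 0 0 1]
T4·…·T1 = [-8/5 1/5 0; 1/5 3/5 0; 0 0 1]
det M = -1; M⁻¹ = [-3/5 1/5 0; 1/5 8/5 0; 0 0 1]
M⁻¹ · (-74/15, 1/5)ᵀ = (3, -2/3)ᵀ

p = (3, -2/3)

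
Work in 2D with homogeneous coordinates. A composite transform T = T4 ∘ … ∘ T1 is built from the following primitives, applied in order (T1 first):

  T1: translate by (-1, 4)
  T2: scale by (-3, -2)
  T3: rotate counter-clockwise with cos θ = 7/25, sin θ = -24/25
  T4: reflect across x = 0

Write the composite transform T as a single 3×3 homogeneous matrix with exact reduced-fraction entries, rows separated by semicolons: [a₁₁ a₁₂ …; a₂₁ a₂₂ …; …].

T1 = [1 0 -1; 0 1 4; 0 0 1]
T2·T1 = [-3 0 3; 0 -2 -8; 0 0 1]
T3·…·T1 = [-21/25 -48/25 -171/25; 72/25 -14/25 -128/25; 0 0 1]
T4·…·T1 = [21/25 48/25 171/25; 72/25 -14/25 -128/25; 0 0 1]

T = [21/25 48/25 171/25; 72/25 -14/25 -128/25; 0 0 1]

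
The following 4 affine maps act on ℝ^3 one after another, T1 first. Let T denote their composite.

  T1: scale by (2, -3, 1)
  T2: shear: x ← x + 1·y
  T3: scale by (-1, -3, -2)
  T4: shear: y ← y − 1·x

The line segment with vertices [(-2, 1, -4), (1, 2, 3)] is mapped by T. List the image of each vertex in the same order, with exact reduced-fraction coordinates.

image vertices: (7, 2, 8), (4, 14, -6)

T1 scale by (2, -3, 1): (-2, 1, -4) → (-4, -3, -4); (1, 2, 3) → (2, -6, 3)
T2 shear: x ← x + 1·y: (-4, -3, -4) → (-7, -3, -4); (2, -6, 3) → (-4, -6, 3)
T3 scale by (-1, -3, -2): (-7, -3, -4) → (7, 9, 8); (-4, -6, 3) → (4, 18, -6)
T4 shear: y ← y − 1·x: (7, 9, 8) → (7, 2, 8); (4, 18, -6) → (4, 14, -6)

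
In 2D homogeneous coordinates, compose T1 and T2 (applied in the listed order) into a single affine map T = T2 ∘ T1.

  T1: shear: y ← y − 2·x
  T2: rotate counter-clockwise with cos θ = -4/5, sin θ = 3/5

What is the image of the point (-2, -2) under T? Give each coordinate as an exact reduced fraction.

T1 shear: y ← y − 2·x: (-2, -2) → (-2, 2)
T2 rotate counter-clockwise with cos θ = -4/5, sin θ = 3/5: (-2, 2) → (2/5, -14/5)

T(p) = (2/5, -14/5)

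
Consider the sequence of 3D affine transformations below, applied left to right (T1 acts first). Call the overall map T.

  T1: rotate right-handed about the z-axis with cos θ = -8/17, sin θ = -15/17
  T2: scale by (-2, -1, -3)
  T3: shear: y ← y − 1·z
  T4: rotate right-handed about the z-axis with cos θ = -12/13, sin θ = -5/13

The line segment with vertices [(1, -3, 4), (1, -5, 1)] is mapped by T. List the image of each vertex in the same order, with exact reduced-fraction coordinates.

image vertices: (-297/221, -2870/221, -12), (-1862/221, -1142/221, -3)

T1 rotate right-handed about the z-axis with cos θ = -8/17, sin θ = -15/17: (1, -3, 4) → (-53/17, 9/17, 4); (1, -5, 1) → (-83/17, 25/17, 1)
T2 scale by (-2, -1, -3): (-53/17, 9/17, 4) → (106/17, -9/17, -12); (-83/17, 25/17, 1) → (166/17, -25/17, -3)
T3 shear: y ← y − 1·z: (106/17, -9/17, -12) → (106/17, 195/17, -12); (166/17, -25/17, -3) → (166/17, 26/17, -3)
T4 rotate right-handed about the z-axis with cos θ = -12/13, sin θ = -5/13: (106/17, 195/17, -12) → (-297/221, -2870/221, -12); (166/17, 26/17, -3) → (-1862/221, -1142/221, -3)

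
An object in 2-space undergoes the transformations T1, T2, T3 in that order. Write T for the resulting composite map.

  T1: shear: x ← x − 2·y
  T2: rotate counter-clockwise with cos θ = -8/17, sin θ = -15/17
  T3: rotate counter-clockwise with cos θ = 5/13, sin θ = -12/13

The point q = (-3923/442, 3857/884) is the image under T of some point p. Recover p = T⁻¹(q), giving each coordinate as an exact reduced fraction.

T1 = [1 -2 0; 0 1 0; 0 0 1]
T2·T1 = [-8/17 31/17 0; -15/17 22/17 0; 0 0 1]
T3·…·T1 = [-220/221 419/221 0; 21/221 -262/221 0; 0 0 1]
det M = 1; M⁻¹ = [-262/221 -419/221 0; -21/221 -220/221 0; 0 0 1]
M⁻¹ · (-3923/442, 3857/884)ᵀ = (9/4, -7/2)ᵀ

p = (9/4, -7/2)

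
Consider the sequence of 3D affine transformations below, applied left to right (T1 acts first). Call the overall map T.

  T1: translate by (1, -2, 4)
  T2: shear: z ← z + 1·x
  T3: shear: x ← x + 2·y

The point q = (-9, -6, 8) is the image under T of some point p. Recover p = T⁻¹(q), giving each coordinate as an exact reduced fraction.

T1 = [1 0 0 1; 0 1 0 -2; 0 0 1 4; 0 0 0 1]
T2·T1 = [1 0 0 1; 0 1 0 -2; 1 0 1 5; 0 0 0 1]
T3·…·T1 = [1 2 0 -3; 0 1 0 -2; 1 0 1 5; 0 0 0 1]
det M = 1; M⁻¹ = [1 -2 0 -1; 0 1 0 2; -1 2 1 -4; 0 0 0 1]
M⁻¹ · (-9, -6, 8)ᵀ = (2, -4, 1)ᵀ

p = (2, -4, 1)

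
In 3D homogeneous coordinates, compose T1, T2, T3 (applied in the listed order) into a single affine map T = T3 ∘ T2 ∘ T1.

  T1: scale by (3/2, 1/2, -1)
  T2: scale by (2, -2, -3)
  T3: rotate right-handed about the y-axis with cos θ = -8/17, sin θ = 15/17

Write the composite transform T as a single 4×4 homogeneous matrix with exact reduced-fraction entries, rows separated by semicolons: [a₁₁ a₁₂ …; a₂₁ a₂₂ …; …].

T = [-24/17 0 45/17 0; 0 -1 0 0; -45/17 0 -24/17 0; 0 0 0 1]

T1 = [3/2 0 0 0; 0 1/2 0 0; 0 0 -1 0; 0 0 0 1]
T2·T1 = [3 0 0 0; 0 -1 0 0; 0 0 3 0; 0 0 0 1]
T3·…·T1 = [-24/17 0 45/17 0; 0 -1 0 0; -45/17 0 -24/17 0; 0 0 0 1]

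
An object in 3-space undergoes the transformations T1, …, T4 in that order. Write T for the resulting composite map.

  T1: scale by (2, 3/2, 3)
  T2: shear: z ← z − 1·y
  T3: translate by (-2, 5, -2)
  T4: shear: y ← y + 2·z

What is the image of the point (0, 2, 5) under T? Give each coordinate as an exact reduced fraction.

T(p) = (-2, 28, 10)

T1 scale by (2, 3/2, 3): (0, 2, 5) → (0, 3, 15)
T2 shear: z ← z − 1·y: (0, 3, 15) → (0, 3, 12)
T3 translate by (-2, 5, -2): (0, 3, 12) → (-2, 8, 10)
T4 shear: y ← y + 2·z: (-2, 8, 10) → (-2, 28, 10)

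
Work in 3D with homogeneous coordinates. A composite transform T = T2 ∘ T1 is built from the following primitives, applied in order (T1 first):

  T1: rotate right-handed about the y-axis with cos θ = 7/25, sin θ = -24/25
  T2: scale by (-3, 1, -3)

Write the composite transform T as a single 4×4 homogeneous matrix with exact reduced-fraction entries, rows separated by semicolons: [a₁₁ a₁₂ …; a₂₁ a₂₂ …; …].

T = [-21/25 0 72/25 0; 0 1 0 0; -72/25 0 -21/25 0; 0 0 0 1]

T1 = [7/25 0 -24/25 0; 0 1 0 0; 24/25 0 7/25 0; 0 0 0 1]
T2·T1 = [-21/25 0 72/25 0; 0 1 0 0; -72/25 0 -21/25 0; 0 0 0 1]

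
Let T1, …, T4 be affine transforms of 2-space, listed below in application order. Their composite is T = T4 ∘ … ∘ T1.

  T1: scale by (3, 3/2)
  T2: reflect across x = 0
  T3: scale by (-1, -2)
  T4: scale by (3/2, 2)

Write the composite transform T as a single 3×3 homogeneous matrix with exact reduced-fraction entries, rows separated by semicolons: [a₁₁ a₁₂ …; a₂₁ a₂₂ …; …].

T = [9/2 0 0; 0 -6 0; 0 0 1]

T1 = [3 0 0; 0 3/2 0; 0 0 1]
T2·T1 = [-3 0 0; 0 3/2 0; 0 0 1]
T3·…·T1 = [3 0 0; 0 -3 0; 0 0 1]
T4·…·T1 = [9/2 0 0; 0 -6 0; 0 0 1]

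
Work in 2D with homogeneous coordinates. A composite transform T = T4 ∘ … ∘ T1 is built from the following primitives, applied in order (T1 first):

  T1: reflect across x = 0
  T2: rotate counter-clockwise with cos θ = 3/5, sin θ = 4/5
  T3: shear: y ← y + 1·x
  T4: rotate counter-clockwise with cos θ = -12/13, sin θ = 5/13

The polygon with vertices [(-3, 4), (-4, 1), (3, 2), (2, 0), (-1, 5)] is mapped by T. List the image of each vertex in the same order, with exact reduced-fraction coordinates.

image vertices: (-1/65, -239/65), (-231/65, -284/65), (319/65, 191/65), (142/65, 138/65), (194/65, -109/65)

T1 reflect across x = 0: (-3, 4) → (3, 4); (-4, 1) → (4, 1); (3, 2) → (-3, 2); (2, 0) → (-2, 0); (-1, 5) → (1, 5)
T2 rotate counter-clockwise with cos θ = 3/5, sin θ = 4/5: (3, 4) → (-7/5, 24/5); (4, 1) → (8/5, 19/5); (-3, 2) → (-17/5, -6/5); (-2, 0) → (-6/5, -8/5); (1, 5) → (-17/5, 19/5)
T3 shear: y ← y + 1·x: (-7/5, 24/5) → (-7/5, 17/5); (8/5, 19/5) → (8/5, 27/5); (-17/5, -6/5) → (-17/5, -23/5); (-6/5, -8/5) → (-6/5, -14/5); (-17/5, 19/5) → (-17/5, 2/5)
T4 rotate counter-clockwise with cos θ = -12/13, sin θ = 5/13: (-7/5, 17/5) → (-1/65, -239/65); (8/5, 27/5) → (-231/65, -284/65); (-17/5, -23/5) → (319/65, 191/65); (-6/5, -14/5) → (142/65, 138/65); (-17/5, 2/5) → (194/65, -109/65)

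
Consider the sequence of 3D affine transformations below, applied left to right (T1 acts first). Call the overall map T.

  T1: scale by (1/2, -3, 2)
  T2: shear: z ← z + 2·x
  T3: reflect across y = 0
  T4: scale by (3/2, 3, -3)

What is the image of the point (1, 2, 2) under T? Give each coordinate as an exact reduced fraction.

T(p) = (3/4, 18, -15)

T1 scale by (1/2, -3, 2): (1, 2, 2) → (1/2, -6, 4)
T2 shear: z ← z + 2·x: (1/2, -6, 4) → (1/2, -6, 5)
T3 reflect across y = 0: (1/2, -6, 5) → (1/2, 6, 5)
T4 scale by (3/2, 3, -3): (1/2, 6, 5) → (3/4, 18, -15)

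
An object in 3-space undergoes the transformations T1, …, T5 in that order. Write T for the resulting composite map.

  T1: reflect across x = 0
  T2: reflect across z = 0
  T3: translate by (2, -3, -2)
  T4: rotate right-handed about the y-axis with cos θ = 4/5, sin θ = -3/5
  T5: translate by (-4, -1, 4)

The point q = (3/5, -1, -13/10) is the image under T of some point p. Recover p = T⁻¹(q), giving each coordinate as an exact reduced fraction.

p = (3/2, 3, 5)

T1 = [-1 0 0 0; 0 1 0 0; 0 0 1 0; 0 0 0 1]
T2·T1 = [-1 0 0 0; 0 1 0 0; 0 0 -1 0; 0 0 0 1]
T3·…·T1 = [-1 0 0 2; 0 1 0 -3; 0 0 -1 -2; 0 0 0 1]
T4·…·T1 = [-4/5 0 3/5 14/5; 0 1 0 -3; -3/5 0 -4/5 -2/5; 0 0 0 1]
T5·…·T1 = [-4/5 0 3/5 -6/5; 0 1 0 -4; -3/5 0 -4/5 18/5; 0 0 0 1]
det M = 1; M⁻¹ = [-4/5 0 -3/5 6/5; 0 1 0 4; 3/5 0 -4/5 18/5; 0 0 0 1]
M⁻¹ · (3/5, -1, -13/10)ᵀ = (3/2, 3, 5)ᵀ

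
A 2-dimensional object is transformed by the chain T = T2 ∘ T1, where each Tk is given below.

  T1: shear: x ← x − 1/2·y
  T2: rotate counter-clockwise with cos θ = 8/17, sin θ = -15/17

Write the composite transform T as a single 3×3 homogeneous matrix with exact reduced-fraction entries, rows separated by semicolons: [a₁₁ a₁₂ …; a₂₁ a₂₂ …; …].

T = [8/17 11/17 0; -15/17 31/34 0; 0 0 1]

T1 = [1 -1/2 0; 0 1 0; 0 0 1]
T2·T1 = [8/17 11/17 0; -15/17 31/34 0; 0 0 1]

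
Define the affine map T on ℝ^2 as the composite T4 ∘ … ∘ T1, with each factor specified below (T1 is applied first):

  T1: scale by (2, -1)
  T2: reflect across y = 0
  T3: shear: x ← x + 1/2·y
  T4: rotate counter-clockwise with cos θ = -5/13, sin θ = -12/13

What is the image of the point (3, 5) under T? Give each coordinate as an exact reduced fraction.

T(p) = (35/26, -127/13)

T1 scale by (2, -1): (3, 5) → (6, -5)
T2 reflect across y = 0: (6, -5) → (6, 5)
T3 shear: x ← x + 1/2·y: (6, 5) → (17/2, 5)
T4 rotate counter-clockwise with cos θ = -5/13, sin θ = -12/13: (17/2, 5) → (35/26, -127/13)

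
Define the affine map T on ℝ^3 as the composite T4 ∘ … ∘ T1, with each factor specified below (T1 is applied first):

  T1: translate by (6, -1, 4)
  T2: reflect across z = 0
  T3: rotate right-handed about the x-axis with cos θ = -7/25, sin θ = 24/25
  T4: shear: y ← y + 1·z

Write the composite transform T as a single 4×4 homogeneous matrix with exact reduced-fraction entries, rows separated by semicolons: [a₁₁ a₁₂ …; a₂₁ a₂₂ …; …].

T = [1 0 0 6; 0 17/25 31/25 107/25; 0 24/25 7/25 4/25; 0 0 0 1]

T1 = [1 0 0 6; 0 1 0 -1; 0 0 1 4; 0 0 0 1]
T2·T1 = [1 0 0 6; 0 1 0 -1; 0 0 -1 -4; 0 0 0 1]
T3·…·T1 = [1 0 0 6; 0 -7/25 24/25 103/25; 0 24/25 7/25 4/25; 0 0 0 1]
T4·…·T1 = [1 0 0 6; 0 17/25 31/25 107/25; 0 24/25 7/25 4/25; 0 0 0 1]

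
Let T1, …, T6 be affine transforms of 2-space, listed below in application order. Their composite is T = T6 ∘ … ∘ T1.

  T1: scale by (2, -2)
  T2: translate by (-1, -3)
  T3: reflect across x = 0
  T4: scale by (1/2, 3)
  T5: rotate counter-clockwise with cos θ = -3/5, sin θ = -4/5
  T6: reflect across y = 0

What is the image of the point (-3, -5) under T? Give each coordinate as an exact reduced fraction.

T(p) = (147/10, 77/5)

T1 scale by (2, -2): (-3, -5) → (-6, 10)
T2 translate by (-1, -3): (-6, 10) → (-7, 7)
T3 reflect across x = 0: (-7, 7) → (7, 7)
T4 scale by (1/2, 3): (7, 7) → (7/2, 21)
T5 rotate counter-clockwise with cos θ = -3/5, sin θ = -4/5: (7/2, 21) → (147/10, -77/5)
T6 reflect across y = 0: (147/10, -77/5) → (147/10, 77/5)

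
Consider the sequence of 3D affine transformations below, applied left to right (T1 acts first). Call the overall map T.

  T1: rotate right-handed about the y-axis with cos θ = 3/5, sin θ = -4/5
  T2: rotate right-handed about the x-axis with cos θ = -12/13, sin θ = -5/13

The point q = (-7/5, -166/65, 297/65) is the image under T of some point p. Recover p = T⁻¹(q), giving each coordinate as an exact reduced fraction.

p = (-5, 3/5, -2)

T1 = [3/5 0 -4/5 0; 0 1 0 0; 4/5 0 3/5 0; 0 0 0 1]
T2·T1 = [3/5 0 -4/5 0; 4/13 -12/13 3/13 0; -48/65 -5/13 -36/65 0; 0 0 0 1]
det M = 1; M⁻¹ = [3/5 4/13 -48/65 0; 0 -12/13 -5/13 0; -4/5 3/13 -36/65 0; 0 0 0 1]
M⁻¹ · (-7/5, -166/65, 297/65)ᵀ = (-5, 3/5, -2)ᵀ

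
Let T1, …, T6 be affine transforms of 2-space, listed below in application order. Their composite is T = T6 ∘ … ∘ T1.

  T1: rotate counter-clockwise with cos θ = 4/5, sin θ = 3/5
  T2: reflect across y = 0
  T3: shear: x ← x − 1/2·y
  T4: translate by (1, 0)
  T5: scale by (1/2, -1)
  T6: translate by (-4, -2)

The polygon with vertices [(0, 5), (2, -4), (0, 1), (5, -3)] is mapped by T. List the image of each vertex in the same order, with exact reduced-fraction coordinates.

T1 rotate counter-clockwise with cos θ = 4/5, sin θ = 3/5: (0, 5) → (-3, 4); (2, -4) → (4, -2); (0, 1) → (-3/5, 4/5); (5, -3) → (29/5, 3/5)
T2 reflect across y = 0: (-3, 4) → (-3, -4); (4, -2) → (4, 2); (-3/5, 4/5) → (-3/5, -4/5); (29/5, 3/5) → (29/5, -3/5)
T3 shear: x ← x − 1/2·y: (-3, -4) → (-1, -4); (4, 2) → (3, 2); (-3/5, -4/5) → (-1/5, -4/5); (29/5, -3/5) → (61/10, -3/5)
T4 translate by (1, 0): (-1, -4) → (0, -4); (3, 2) → (4, 2); (-1/5, -4/5) → (4/5, -4/5); (61/10, -3/5) → (71/10, -3/5)
T5 scale by (1/2, -1): (0, -4) → (0, 4); (4, 2) → (2, -2); (4/5, -4/5) → (2/5, 4/5); (71/10, -3/5) → (71/20, 3/5)
T6 translate by (-4, -2): (0, 4) → (-4, 2); (2, -2) → (-2, -4); (2/5, 4/5) → (-18/5, -6/5); (71/20, 3/5) → (-9/20, -7/5)

image vertices: (-4, 2), (-2, -4), (-18/5, -6/5), (-9/20, -7/5)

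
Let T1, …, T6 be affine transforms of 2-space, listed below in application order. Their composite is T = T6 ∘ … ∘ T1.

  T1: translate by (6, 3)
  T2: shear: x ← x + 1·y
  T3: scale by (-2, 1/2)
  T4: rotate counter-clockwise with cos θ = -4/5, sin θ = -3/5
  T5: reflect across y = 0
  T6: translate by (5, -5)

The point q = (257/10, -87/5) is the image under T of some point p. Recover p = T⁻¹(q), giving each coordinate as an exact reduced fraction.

p = (1, 2)

T1 = [1 0 6; 0 1 3; 0 0 1]
T2·T1 = [1 1 9; 0 1 3; 0 0 1]
T3·…·T1 = [-2 -2 -18; 0 1/2 3/2; 0 0 1]
T4·…·T1 = [8/5 19/10 153/10; 6/5 4/5 48/5; 0 0 1]
T5·…·T1 = [8/5 19/10 153/10; -6/5 -4/5 -48/5; 0 0 1]
T6·…·T1 = [8/5 19/10 203/10; -6/5 -4/5 -73/5; 0 0 1]
det M = 1; M⁻¹ = [-4/5 -19/10 -23/2; 6/5 8/5 -1; 0 0 1]
M⁻¹ · (257/10, -87/5)ᵀ = (1, 2)ᵀ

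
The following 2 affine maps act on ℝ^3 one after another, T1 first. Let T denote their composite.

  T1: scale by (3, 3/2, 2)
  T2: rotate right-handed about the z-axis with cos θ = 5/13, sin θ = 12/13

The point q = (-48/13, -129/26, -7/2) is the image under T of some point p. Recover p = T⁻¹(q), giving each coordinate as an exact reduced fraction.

p = (-2, 1, -7/4)

T1 = [3 0 0 0; 0 3/2 0 0; 0 0 2 0; 0 0 0 1]
T2·T1 = [15/13 -18/13 0 0; 36/13 15/26 0 0; 0 0 2 0; 0 0 0 1]
det M = 9; M⁻¹ = [5/39 4/13 0 0; -8/13 10/39 0 0; 0 0 1/2 0; 0 0 0 1]
M⁻¹ · (-48/13, -129/26, -7/2)ᵀ = (-2, 1, -7/4)ᵀ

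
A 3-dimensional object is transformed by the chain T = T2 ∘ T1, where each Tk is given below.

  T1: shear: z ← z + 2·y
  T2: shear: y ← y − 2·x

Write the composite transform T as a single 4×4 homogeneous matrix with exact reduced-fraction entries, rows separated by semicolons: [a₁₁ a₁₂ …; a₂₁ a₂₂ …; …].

T1 = [1 0 0 0; 0 1 0 0; 0 2 1 0; 0 0 0 1]
T2·T1 = [1 0 0 0; -2 1 0 0; 0 2 1 0; 0 0 0 1]

T = [1 0 0 0; -2 1 0 0; 0 2 1 0; 0 0 0 1]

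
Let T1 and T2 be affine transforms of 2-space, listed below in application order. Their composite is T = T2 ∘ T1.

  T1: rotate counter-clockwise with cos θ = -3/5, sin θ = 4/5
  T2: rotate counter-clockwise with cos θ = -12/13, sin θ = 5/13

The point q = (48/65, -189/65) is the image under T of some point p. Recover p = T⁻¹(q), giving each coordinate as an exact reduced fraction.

T1 = [-3/5 -4/5 0; 4/5 -3/5 0; 0 0 1]
T2·T1 = [16/65 63/65 0; -63/65 16/65 0; 0 0 1]
det M = 1; M⁻¹ = [16/65 -63/65 0; 63/65 16/65 0; 0 0 1]
M⁻¹ · (48/65, -189/65)ᵀ = (3, 0)ᵀ

p = (3, 0)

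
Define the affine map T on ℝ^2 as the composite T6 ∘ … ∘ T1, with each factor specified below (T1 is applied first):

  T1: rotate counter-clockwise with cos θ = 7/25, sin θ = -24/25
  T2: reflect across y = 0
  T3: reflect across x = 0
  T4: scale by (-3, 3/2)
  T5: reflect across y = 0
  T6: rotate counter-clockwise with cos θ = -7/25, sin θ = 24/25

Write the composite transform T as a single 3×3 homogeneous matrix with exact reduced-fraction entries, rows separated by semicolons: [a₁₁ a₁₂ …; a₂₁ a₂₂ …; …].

T1 = [7/25 24/25 0; -24/25 7/25 0; 0 0 1]
T2·T1 = [7/25 24/25 0; 24/25 -7/25 0; 0 0 1]
T3·…·T1 = [-7/25 -24/25 0; 24/25 -7/25 0; 0 0 1]
T4·…·T1 = [21/25 72/25 0; 36/25 -21/50 0; 0 0 1]
T5·…·T1 = [21/25 72/25 0; -36/25 21/50 0; 0 0 1]
T6·…·T1 = [717/625 -756/625 0; 756/625 3309/1250 0; 0 0 1]

T = [717/625 -756/625 0; 756/625 3309/1250 0; 0 0 1]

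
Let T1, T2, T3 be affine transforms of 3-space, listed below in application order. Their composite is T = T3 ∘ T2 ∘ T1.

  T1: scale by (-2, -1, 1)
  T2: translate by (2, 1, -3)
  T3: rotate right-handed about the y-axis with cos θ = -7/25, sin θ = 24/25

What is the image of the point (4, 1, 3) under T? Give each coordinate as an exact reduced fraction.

T(p) = (42/25, 0, 144/25)

T1 scale by (-2, -1, 1): (4, 1, 3) → (-8, -1, 3)
T2 translate by (2, 1, -3): (-8, -1, 3) → (-6, 0, 0)
T3 rotate right-handed about the y-axis with cos θ = -7/25, sin θ = 24/25: (-6, 0, 0) → (42/25, 0, 144/25)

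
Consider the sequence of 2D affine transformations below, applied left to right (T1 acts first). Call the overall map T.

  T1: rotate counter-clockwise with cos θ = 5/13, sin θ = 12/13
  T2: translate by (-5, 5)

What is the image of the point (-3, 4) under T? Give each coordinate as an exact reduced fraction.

T(p) = (-128/13, 49/13)

T1 rotate counter-clockwise with cos θ = 5/13, sin θ = 12/13: (-3, 4) → (-63/13, -16/13)
T2 translate by (-5, 5): (-63/13, -16/13) → (-128/13, 49/13)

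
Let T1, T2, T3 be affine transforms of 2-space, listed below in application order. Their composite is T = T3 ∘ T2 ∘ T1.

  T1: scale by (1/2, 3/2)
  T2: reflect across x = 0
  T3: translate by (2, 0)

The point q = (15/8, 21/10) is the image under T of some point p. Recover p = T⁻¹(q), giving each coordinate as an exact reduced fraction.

T1 = [1/2 0 0; 0 3/2 0; 0 0 1]
T2·T1 = [-1/2 0 0; 0 3/2 0; 0 0 1]
T3·…·T1 = [-1/2 0 2; 0 3/2 0; 0 0 1]
det M = -3/4; M⁻¹ = [-2 0 4; 0 2/3 0; 0 0 1]
M⁻¹ · (15/8, 21/10)ᵀ = (1/4, 7/5)ᵀ

p = (1/4, 7/5)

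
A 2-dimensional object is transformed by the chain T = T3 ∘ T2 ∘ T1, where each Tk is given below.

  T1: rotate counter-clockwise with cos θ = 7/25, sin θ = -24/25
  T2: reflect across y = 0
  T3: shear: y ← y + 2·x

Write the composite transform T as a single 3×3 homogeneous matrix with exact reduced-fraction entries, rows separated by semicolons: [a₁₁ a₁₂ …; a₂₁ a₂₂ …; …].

T1 = [7/25 24/25 0; -24/25 7/25 0; 0 0 1]
T2·T1 = [7/25 24/25 0; 24/25 -7/25 0; 0 0 1]
T3·…·T1 = [7/25 24/25 0; 38/25 41/25 0; 0 0 1]

T = [7/25 24/25 0; 38/25 41/25 0; 0 0 1]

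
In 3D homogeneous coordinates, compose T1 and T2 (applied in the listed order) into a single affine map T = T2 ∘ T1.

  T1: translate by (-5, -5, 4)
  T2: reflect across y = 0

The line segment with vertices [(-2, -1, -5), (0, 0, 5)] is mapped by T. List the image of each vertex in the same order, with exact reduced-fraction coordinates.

image vertices: (-7, 6, -1), (-5, 5, 9)

T1 translate by (-5, -5, 4): (-2, -1, -5) → (-7, -6, -1); (0, 0, 5) → (-5, -5, 9)
T2 reflect across y = 0: (-7, -6, -1) → (-7, 6, -1); (-5, -5, 9) → (-5, 5, 9)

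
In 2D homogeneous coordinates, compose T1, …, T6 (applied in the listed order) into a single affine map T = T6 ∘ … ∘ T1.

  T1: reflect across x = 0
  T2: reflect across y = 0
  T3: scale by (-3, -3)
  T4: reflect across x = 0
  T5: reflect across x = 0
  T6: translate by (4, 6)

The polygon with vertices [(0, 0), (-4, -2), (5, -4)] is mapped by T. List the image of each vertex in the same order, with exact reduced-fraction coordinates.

image vertices: (4, 6), (-8, 0), (19, -6)

T1 reflect across x = 0: (0, 0) → (0, 0); (-4, -2) → (4, -2); (5, -4) → (-5, -4)
T2 reflect across y = 0: (0, 0) → (0, 0); (4, -2) → (4, 2); (-5, -4) → (-5, 4)
T3 scale by (-3, -3): (0, 0) → (0, 0); (4, 2) → (-12, -6); (-5, 4) → (15, -12)
T4 reflect across x = 0: (0, 0) → (0, 0); (-12, -6) → (12, -6); (15, -12) → (-15, -12)
T5 reflect across x = 0: (0, 0) → (0, 0); (12, -6) → (-12, -6); (-15, -12) → (15, -12)
T6 translate by (4, 6): (0, 0) → (4, 6); (-12, -6) → (-8, 0); (15, -12) → (19, -6)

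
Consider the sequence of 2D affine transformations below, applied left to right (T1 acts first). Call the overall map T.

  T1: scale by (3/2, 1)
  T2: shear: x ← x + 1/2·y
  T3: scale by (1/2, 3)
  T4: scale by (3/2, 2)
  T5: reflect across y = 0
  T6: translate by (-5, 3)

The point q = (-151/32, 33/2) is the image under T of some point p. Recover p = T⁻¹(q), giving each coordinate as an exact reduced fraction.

T1 = [3/2 0 0; 0 1 0; 0 0 1]
T2·T1 = [3/2 1/2 0; 0 1 0; 0 0 1]
T3·…·T1 = [3/4 1/4 0; 0 3 0; 0 0 1]
T4·…·T1 = [9/8 3/8 0; 0 6 0; 0 0 1]
T5·…·T1 = [9/8 3/8 0; 0 -6 0; 0 0 1]
T6·…·T1 = [9/8 3/8 -5; 0 -6 3; 0 0 1]
det M = -27/4; M⁻¹ = [8/9 1/18 77/18; 0 -1/6 1/2; 0 0 1]
M⁻¹ · (-151/32, 33/2)ᵀ = (1, -9/4)ᵀ

p = (1, -9/4)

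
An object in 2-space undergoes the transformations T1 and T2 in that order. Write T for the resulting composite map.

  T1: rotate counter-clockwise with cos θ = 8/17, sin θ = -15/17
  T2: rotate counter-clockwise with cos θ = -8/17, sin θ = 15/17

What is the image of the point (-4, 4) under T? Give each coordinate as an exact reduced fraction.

T1 rotate counter-clockwise with cos θ = 8/17, sin θ = -15/17: (-4, 4) → (28/17, 92/17)
T2 rotate counter-clockwise with cos θ = -8/17, sin θ = 15/17: (28/17, 92/17) → (-1604/289, -316/289)

T(p) = (-1604/289, -316/289)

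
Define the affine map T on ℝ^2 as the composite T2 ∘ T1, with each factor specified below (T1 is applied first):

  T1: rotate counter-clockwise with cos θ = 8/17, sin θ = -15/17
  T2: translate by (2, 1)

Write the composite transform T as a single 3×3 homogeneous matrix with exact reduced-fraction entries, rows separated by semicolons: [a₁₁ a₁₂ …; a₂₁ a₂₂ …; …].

T = [8/17 15/17 2; -15/17 8/17 1; 0 0 1]

T1 = [8/17 15/17 0; -15/17 8/17 0; 0 0 1]
T2·T1 = [8/17 15/17 2; -15/17 8/17 1; 0 0 1]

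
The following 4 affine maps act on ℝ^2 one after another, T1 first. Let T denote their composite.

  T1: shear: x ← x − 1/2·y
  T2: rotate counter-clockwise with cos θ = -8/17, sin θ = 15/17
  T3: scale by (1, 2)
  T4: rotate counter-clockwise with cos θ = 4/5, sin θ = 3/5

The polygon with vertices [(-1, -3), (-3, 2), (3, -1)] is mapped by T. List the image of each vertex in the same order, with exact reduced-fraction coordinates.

image vertices: (-5/17, 75/17), (464/85, -602/85), (-83/17, 89/17)

T1 shear: x ← x − 1/2·y: (-1, -3) → (1/2, -3); (-3, 2) → (-4, 2); (3, -1) → (7/2, -1)
T2 rotate counter-clockwise with cos θ = -8/17, sin θ = 15/17: (1/2, -3) → (41/17, 63/34); (-4, 2) → (2/17, -76/17); (7/2, -1) → (-13/17, 121/34)
T3 scale by (1, 2): (41/17, 63/34) → (41/17, 63/17); (2/17, -76/17) → (2/17, -152/17); (-13/17, 121/34) → (-13/17, 121/17)
T4 rotate counter-clockwise with cos θ = 4/5, sin θ = 3/5: (41/17, 63/17) → (-5/17, 75/17); (2/17, -152/17) → (464/85, -602/85); (-13/17, 121/17) → (-83/17, 89/17)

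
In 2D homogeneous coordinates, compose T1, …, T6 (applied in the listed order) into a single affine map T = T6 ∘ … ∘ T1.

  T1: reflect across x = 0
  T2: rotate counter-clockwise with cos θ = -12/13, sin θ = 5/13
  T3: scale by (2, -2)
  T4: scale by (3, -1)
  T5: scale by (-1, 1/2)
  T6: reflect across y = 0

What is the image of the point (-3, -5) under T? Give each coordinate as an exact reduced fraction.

T1 reflect across x = 0: (-3, -5) → (3, -5)
T2 rotate counter-clockwise with cos θ = -12/13, sin θ = 5/13: (3, -5) → (-11/13, 75/13)
T3 scale by (2, -2): (-11/13, 75/13) → (-22/13, -150/13)
T4 scale by (3, -1): (-22/13, -150/13) → (-66/13, 150/13)
T5 scale by (-1, 1/2): (-66/13, 150/13) → (66/13, 75/13)
T6 reflect across y = 0: (66/13, 75/13) → (66/13, -75/13)

T(p) = (66/13, -75/13)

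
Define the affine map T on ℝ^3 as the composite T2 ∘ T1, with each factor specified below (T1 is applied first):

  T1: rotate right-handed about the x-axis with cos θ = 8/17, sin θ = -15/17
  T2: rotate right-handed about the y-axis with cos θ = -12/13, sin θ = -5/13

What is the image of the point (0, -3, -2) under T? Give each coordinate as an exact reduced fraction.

T1 rotate right-handed about the x-axis with cos θ = 8/17, sin θ = -15/17: (0, -3, -2) → (0, -54/17, 29/17)
T2 rotate right-handed about the y-axis with cos θ = -12/13, sin θ = -5/13: (0, -54/17, 29/17) → (-145/221, -54/17, -348/221)

T(p) = (-145/221, -54/17, -348/221)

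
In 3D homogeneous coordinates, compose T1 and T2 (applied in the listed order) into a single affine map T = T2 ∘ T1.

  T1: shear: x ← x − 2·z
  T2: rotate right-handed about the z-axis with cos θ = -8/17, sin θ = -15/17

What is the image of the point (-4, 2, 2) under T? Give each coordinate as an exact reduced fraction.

T(p) = (94/17, 104/17, 2)

T1 shear: x ← x − 2·z: (-4, 2, 2) → (-8, 2, 2)
T2 rotate right-handed about the z-axis with cos θ = -8/17, sin θ = -15/17: (-8, 2, 2) → (94/17, 104/17, 2)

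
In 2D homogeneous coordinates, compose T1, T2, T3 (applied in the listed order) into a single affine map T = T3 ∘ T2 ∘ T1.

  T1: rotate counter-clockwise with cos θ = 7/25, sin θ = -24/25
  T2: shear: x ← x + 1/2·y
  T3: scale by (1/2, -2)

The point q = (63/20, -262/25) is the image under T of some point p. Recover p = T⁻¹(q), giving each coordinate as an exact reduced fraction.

T1 = [7/25 24/25 0; -24/25 7/25 0; 0 0 1]
T2·T1 = [-1/5 11/10 0; -24/25 7/25 0; 0 0 1]
T3·…·T1 = [-1/10 11/20 0; 48/25 -14/25 0; 0 0 1]
det M = -1; M⁻¹ = [14/25 11/20 0; 48/25 1/10 0; 0 0 1]
M⁻¹ · (63/20, -262/25)ᵀ = (-4, 5)ᵀ

p = (-4, 5)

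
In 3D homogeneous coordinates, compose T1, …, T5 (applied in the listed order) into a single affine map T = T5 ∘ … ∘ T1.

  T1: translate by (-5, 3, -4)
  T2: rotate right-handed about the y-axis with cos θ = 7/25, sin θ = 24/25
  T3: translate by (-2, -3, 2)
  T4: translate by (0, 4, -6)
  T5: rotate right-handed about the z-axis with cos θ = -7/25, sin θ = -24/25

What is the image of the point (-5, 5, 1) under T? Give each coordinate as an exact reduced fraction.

T(p) = (6744/625, 3033/625, 119/25)

T1 translate by (-5, 3, -4): (-5, 5, 1) → (-10, 8, -3)
T2 rotate right-handed about the y-axis with cos θ = 7/25, sin θ = 24/25: (-10, 8, -3) → (-142/25, 8, 219/25)
T3 translate by (-2, -3, 2): (-142/25, 8, 219/25) → (-192/25, 5, 269/25)
T4 translate by (0, 4, -6): (-192/25, 5, 269/25) → (-192/25, 9, 119/25)
T5 rotate right-handed about the z-axis with cos θ = -7/25, sin θ = -24/25: (-192/25, 9, 119/25) → (6744/625, 3033/625, 119/25)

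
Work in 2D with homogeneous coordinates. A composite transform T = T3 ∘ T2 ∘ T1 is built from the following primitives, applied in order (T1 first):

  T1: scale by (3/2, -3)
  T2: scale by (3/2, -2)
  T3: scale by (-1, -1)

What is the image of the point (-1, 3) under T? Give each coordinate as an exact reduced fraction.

T1 scale by (3/2, -3): (-1, 3) → (-3/2, -9)
T2 scale by (3/2, -2): (-3/2, -9) → (-9/4, 18)
T3 scale by (-1, -1): (-9/4, 18) → (9/4, -18)

T(p) = (9/4, -18)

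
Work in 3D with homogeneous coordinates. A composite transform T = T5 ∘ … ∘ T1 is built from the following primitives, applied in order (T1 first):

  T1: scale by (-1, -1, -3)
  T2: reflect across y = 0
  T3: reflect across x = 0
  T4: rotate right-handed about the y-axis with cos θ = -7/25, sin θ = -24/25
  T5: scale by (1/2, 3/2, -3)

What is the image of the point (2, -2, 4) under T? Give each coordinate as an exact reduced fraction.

T(p) = (137/25, -3, -396/25)

T1 scale by (-1, -1, -3): (2, -2, 4) → (-2, 2, -12)
T2 reflect across y = 0: (-2, 2, -12) → (-2, -2, -12)
T3 reflect across x = 0: (-2, -2, -12) → (2, -2, -12)
T4 rotate right-handed about the y-axis with cos θ = -7/25, sin θ = -24/25: (2, -2, -12) → (274/25, -2, 132/25)
T5 scale by (1/2, 3/2, -3): (274/25, -2, 132/25) → (137/25, -3, -396/25)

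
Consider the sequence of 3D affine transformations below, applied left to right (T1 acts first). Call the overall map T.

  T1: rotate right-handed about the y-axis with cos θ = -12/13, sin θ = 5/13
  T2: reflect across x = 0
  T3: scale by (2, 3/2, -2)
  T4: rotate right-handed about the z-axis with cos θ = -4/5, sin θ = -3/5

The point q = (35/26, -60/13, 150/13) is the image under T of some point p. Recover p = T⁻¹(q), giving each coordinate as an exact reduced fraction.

T1 = [-12/13 0 5/13 0; 0 1 0 0; -5/13 0 -12/13 0; 0 0 0 1]
T2·T1 = [12/13 0 -5/13 0; 0 1 0 0; -5/13 0 -12/13 0; 0 0 0 1]
T3·…·T1 = [24/13 0 -10/13 0; 0 3/2 0 0; 10/13 0 24/13 0; 0 0 0 1]
T4·…·T1 = [-96/65 9/10 8/13 0; -72/65 -6/5 6/13 0; 10/13 0 24/13 0; 0 0 0 1]
det M = 6; M⁻¹ = [-24/65 -18/65 5/26 0; 2/5 -8/15 0 0; 2/13 3/26 6/13 0; 0 0 0 1]
M⁻¹ · (35/26, -60/13, 150/13)ᵀ = (3, 3, 5)ᵀ

p = (3, 3, 5)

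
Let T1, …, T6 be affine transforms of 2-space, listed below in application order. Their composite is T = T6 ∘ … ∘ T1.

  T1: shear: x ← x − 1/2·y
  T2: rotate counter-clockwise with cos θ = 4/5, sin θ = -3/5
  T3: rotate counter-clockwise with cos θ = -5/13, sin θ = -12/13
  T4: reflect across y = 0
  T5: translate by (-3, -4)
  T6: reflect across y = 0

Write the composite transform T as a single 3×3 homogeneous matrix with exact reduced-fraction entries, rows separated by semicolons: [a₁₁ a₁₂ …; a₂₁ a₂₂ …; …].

T = [-56/65 61/65 -3; -33/65 -79/130 4; 0 0 1]

T1 = [1 -1/2 0; 0 1 0; 0 0 1]
T2·T1 = [4/5 1/5 0; -3/5 11/10 0; 0 0 1]
T3·…·T1 = [-56/65 61/65 0; -33/65 -79/130 0; 0 0 1]
T4·…·T1 = [-56/65 61/65 0; 33/65 79/130 0; 0 0 1]
T5·…·T1 = [-56/65 61/65 -3; 33/65 79/130 -4; 0 0 1]
T6·…·T1 = [-56/65 61/65 -3; -33/65 -79/130 4; 0 0 1]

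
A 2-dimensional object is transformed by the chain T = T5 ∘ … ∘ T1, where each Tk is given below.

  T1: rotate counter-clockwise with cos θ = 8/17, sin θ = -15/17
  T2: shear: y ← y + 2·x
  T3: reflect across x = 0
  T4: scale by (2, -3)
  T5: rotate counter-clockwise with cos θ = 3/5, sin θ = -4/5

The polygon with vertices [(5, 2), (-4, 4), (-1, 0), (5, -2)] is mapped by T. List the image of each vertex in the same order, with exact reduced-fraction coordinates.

T1 rotate counter-clockwise with cos θ = 8/17, sin θ = -15/17: (5, 2) → (70/17, -59/17); (-4, 4) → (28/17, 92/17); (-1, 0) → (-8/17, 15/17); (5, -2) → (10/17, -91/17)
T2 shear: y ← y + 2·x: (70/17, -59/17) → (70/17, 81/17); (28/17, 92/17) → (28/17, 148/17); (-8/17, 15/17) → (-8/17, -1/17); (10/17, -91/17) → (10/17, -71/17)
T3 reflect across x = 0: (70/17, 81/17) → (-70/17, 81/17); (28/17, 148/17) → (-28/17, 148/17); (-8/17, -1/17) → (8/17, -1/17); (10/17, -71/17) → (-10/17, -71/17)
T4 scale by (2, -3): (-70/17, 81/17) → (-140/17, -243/17); (-28/17, 148/17) → (-56/17, -444/17); (8/17, -1/17) → (16/17, 3/17); (-10/17, -71/17) → (-20/17, 213/17)
T5 rotate counter-clockwise with cos θ = 3/5, sin θ = -4/5: (-140/17, -243/17) → (-1392/85, -169/85); (-56/17, -444/17) → (-1944/85, -1108/85); (16/17, 3/17) → (12/17, -11/17); (-20/17, 213/17) → (792/85, 719/85)

image vertices: (-1392/85, -169/85), (-1944/85, -1108/85), (12/17, -11/17), (792/85, 719/85)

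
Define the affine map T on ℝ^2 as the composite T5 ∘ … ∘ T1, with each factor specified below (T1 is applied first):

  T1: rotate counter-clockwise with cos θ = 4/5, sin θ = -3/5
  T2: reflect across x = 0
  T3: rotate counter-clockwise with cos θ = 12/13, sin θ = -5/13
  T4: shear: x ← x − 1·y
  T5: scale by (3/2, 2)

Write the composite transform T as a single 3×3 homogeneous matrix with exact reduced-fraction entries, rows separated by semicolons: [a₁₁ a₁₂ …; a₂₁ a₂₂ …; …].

T = [-141/130 -237/130 0; -32/65 126/65 0; 0 0 1]

T1 = [4/5 3/5 0; -3/5 4/5 0; 0 0 1]
T2·T1 = [-4/5 -3/5 0; -3/5 4/5 0; 0 0 1]
T3·…·T1 = [-63/65 -16/65 0; -16/65 63/65 0; 0 0 1]
T4·…·T1 = [-47/65 -79/65 0; -16/65 63/65 0; 0 0 1]
T5·…·T1 = [-141/130 -237/130 0; -32/65 126/65 0; 0 0 1]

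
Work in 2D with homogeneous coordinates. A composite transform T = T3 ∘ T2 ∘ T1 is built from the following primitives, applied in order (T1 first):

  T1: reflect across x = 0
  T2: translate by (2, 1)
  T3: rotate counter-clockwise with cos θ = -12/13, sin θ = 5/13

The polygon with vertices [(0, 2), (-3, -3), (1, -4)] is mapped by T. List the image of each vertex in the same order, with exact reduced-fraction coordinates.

image vertices: (-3, -2), (-50/13, 49/13), (3/13, 41/13)

T1 reflect across x = 0: (0, 2) → (0, 2); (-3, -3) → (3, -3); (1, -4) → (-1, -4)
T2 translate by (2, 1): (0, 2) → (2, 3); (3, -3) → (5, -2); (-1, -4) → (1, -3)
T3 rotate counter-clockwise with cos θ = -12/13, sin θ = 5/13: (2, 3) → (-3, -2); (5, -2) → (-50/13, 49/13); (1, -3) → (3/13, 41/13)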